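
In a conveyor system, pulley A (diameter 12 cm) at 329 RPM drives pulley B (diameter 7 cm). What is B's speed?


Given: D1 = 12 cm, w1 = 329 RPM, D2 = 7 cm
Using D1*w1 = D2*w2
w2 = D1*w1 / D2
w2 = 12*329 / 7
w2 = 3948 / 7
w2 = 564 RPM

564 RPM


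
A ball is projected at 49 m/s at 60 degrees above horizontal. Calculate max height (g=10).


Given: v0 = 49 m/s, theta = 60 deg, g = 10 m/s^2
sin^2(60) = 3/4
Using H = v0^2 * sin^2(theta) / (2*g)
H = 49^2 * 3/4 / (2*10)
H = 2401 * 3/4 / 20
H = 7203/4 / 20
H = 7203/80 m

7203/80 m


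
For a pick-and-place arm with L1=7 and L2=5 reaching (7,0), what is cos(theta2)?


Given: L1 = 7, L2 = 5, target (x, y) = (7, 0)
Using cos(theta2) = (x^2 + y^2 - L1^2 - L2^2) / (2*L1*L2)
x^2 + y^2 = 7^2 + 0 = 49
L1^2 + L2^2 = 49 + 25 = 74
Numerator = 49 - 74 = -25
Denominator = 2*7*5 = 70
cos(theta2) = -25/70 = -5/14

-5/14


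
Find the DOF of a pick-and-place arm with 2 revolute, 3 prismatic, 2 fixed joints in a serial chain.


Given: serial robot with 2 revolute, 3 prismatic, 2 fixed joints
DOF contribution per joint type: revolute=1, prismatic=1, spherical=3, fixed=0
DOF = 2*1 + 3*1 + 2*0
DOF = 5

5


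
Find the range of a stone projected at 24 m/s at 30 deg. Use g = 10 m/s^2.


Given: v0 = 24 m/s, theta = 30 deg, g = 10 m/s^2
sin(2*30) = sin(60) = sqrt(3)/2
Using R = v0^2 * sin(2*theta) / g
R = 24^2 * (sqrt(3)/2) / 10
R = 576 * sqrt(3) / 20
R = 144/5*sqrt(3) m

144/5*sqrt(3) m


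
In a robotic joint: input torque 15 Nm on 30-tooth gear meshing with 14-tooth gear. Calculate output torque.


Given: N1 = 30, N2 = 14, T1 = 15 Nm
Using T2/T1 = N2/N1
T2 = T1 * N2 / N1
T2 = 15 * 14 / 30
T2 = 210 / 30
T2 = 7 Nm

7 Nm


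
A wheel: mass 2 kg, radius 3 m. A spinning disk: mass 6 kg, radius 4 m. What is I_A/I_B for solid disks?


Given: M1=2 kg, R1=3 m, M2=6 kg, R2=4 m
For a disk: I = (1/2)*M*R^2, so I_A/I_B = (M1*R1^2)/(M2*R2^2)
M1*R1^2 = 2*9 = 18
M2*R2^2 = 6*16 = 96
I_A/I_B = 18/96 = 3/16

3/16


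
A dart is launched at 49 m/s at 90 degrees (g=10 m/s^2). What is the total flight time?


Given: v0 = 49 m/s, theta = 90 deg, g = 10 m/s^2
sin(90) = 1
Using T = 2*v0*sin(theta) / g
T = 2*49*1 / 10
T = 98 / 10
T = 49/5 s

49/5 s


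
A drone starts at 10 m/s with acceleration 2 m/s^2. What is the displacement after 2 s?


Given: v0 = 10 m/s, a = 2 m/s^2, t = 2 s
Using s = v0*t + (1/2)*a*t^2
s = 10*2 + (1/2)*2*2^2
s = 20 + (1/2)*8
s = 20 + 4
s = 24

24 m


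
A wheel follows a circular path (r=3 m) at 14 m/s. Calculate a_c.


Given: v = 14 m/s, r = 3 m
Using a_c = v^2 / r
a_c = 14^2 / 3
a_c = 196 / 3
a_c = 196/3 m/s^2

196/3 m/s^2


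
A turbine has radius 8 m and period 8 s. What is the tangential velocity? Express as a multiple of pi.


Given: radius r = 8 m, period T = 8 s
Using v = 2*pi*r / T
v = 2*pi*8 / 8
v = 16*pi / 8
v = 2*pi m/s

2*pi m/s


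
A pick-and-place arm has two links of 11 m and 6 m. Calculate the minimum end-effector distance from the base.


Given: L1 = 11 m, L2 = 6 m
For a 2-link planar arm, min reach = |L1 - L2| (second link folded back)
Min reach = |11 - 6|
Min reach = 5 m

5 m


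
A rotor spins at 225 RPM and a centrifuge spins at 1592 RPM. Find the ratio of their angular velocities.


Given: RPM_A = 225, RPM_B = 1592
omega = 2*pi*RPM/60, so omega_A/omega_B = RPM_A / RPM_B
omega_A/omega_B = 225 / 1592
omega_A/omega_B = 225/1592

225/1592


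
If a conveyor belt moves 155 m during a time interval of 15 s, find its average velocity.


Given: distance d = 155 m, time t = 15 s
Using v = d / t
v = 155 / 15
v = 31/3 m/s

31/3 m/s


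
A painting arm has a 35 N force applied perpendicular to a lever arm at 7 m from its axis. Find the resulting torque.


Given: F = 35 N, r = 7 m, angle = 90 deg (perpendicular)
Using tau = F * r * sin(90)
sin(90) = 1
tau = 35 * 7 * 1
tau = 245 Nm

245 Nm


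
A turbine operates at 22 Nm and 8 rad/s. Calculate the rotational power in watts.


Given: tau = 22 Nm, omega = 8 rad/s
Using P = tau * omega
P = 22 * 8
P = 176 W

176 W


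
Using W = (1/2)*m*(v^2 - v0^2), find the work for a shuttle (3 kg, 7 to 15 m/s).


Given: m = 3 kg, v0 = 7 m/s, v = 15 m/s
Using W = (1/2)*m*(v^2 - v0^2)
v^2 = 15^2 = 225
v0^2 = 7^2 = 49
v^2 - v0^2 = 225 - 49 = 176
W = (1/2)*3*176 = 264 J

264 J


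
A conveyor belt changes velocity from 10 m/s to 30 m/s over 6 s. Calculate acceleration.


Given: initial velocity v0 = 10 m/s, final velocity v = 30 m/s, time t = 6 s
Using a = (v - v0) / t
a = (30 - 10) / 6
a = 20 / 6
a = 10/3 m/s^2

10/3 m/s^2


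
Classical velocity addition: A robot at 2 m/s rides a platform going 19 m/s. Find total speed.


Given: object velocity = 2 m/s, platform velocity = 19 m/s (same direction)
Using classical velocity addition: v_total = v_object + v_platform
v_total = 2 + 19
v_total = 21 m/s

21 m/s


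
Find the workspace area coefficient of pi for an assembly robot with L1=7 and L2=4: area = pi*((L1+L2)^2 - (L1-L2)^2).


Given: L1 = 7, L2 = 4
(L1+L2)^2 = (11)^2 = 121
(L1-L2)^2 = (3)^2 = 9
Difference = 121 - 9 = 112
This equals 4*L1*L2 = 4*7*4 = 112
Workspace area = 112*pi

112


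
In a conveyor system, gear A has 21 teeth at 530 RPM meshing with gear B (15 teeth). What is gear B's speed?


Given: N1 = 21 teeth, w1 = 530 RPM, N2 = 15 teeth
Using N1*w1 = N2*w2
w2 = N1*w1 / N2
w2 = 21*530 / 15
w2 = 11130 / 15
w2 = 742 RPM

742 RPM


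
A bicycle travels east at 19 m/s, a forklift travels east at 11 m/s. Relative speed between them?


Given: v_A = 19 m/s east, v_B = 11 m/s east
Both move in the same direction; relative speed = |v_A - v_B|
|19 - 11| = |8|
= 8 m/s

8 m/s


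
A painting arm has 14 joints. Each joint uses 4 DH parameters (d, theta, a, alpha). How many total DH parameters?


Given: 14 joints, 4 DH parameters per joint (d, theta, a, alpha)
Total DH parameters = number_of_joints * 4
Total = 14 * 4
Total = 56

56


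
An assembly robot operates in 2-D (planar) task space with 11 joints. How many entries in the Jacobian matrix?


Given: task space dimension = 2, joints = 11
Jacobian is a 2 x 11 matrix
Total entries = rows * columns
Total = 2 * 11
Total = 22

22


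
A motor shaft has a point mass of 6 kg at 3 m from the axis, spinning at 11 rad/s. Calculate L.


Given: m = 6 kg, r = 3 m, omega = 11 rad/s
For a point mass: I = m*r^2
I = 6*3^2 = 6*9 = 54
L = I*omega = 54*11
L = 594 kg*m^2/s

594 kg*m^2/s


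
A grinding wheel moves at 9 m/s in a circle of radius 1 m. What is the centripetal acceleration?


Given: v = 9 m/s, r = 1 m
Using a_c = v^2 / r
a_c = 9^2 / 1
a_c = 81 / 1
a_c = 81 m/s^2

81 m/s^2


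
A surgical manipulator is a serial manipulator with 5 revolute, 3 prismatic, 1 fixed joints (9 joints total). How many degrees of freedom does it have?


Given: serial robot with 5 revolute, 3 prismatic, 1 fixed joints
DOF contribution per joint type: revolute=1, prismatic=1, spherical=3, fixed=0
DOF = 5*1 + 3*1 + 1*0
DOF = 8

8


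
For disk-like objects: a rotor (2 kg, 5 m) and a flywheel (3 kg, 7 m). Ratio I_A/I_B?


Given: M1=2 kg, R1=5 m, M2=3 kg, R2=7 m
For a disk: I = (1/2)*M*R^2, so I_A/I_B = (M1*R1^2)/(M2*R2^2)
M1*R1^2 = 2*25 = 50
M2*R2^2 = 3*49 = 147
I_A/I_B = 50/147 = 50/147

50/147


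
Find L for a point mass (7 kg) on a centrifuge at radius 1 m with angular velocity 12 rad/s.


Given: m = 7 kg, r = 1 m, omega = 12 rad/s
For a point mass: I = m*r^2
I = 7*1^2 = 7*1 = 7
L = I*omega = 7*12
L = 84 kg*m^2/s

84 kg*m^2/s


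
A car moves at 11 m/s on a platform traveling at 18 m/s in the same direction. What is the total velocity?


Given: object velocity = 11 m/s, platform velocity = 18 m/s (same direction)
Using classical velocity addition: v_total = v_object + v_platform
v_total = 11 + 18
v_total = 29 m/s

29 m/s


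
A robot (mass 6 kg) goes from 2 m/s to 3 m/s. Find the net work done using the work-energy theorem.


Given: m = 6 kg, v0 = 2 m/s, v = 3 m/s
Using W = (1/2)*m*(v^2 - v0^2)
v^2 = 3^2 = 9
v0^2 = 2^2 = 4
v^2 - v0^2 = 9 - 4 = 5
W = (1/2)*6*5 = 15 J

15 J


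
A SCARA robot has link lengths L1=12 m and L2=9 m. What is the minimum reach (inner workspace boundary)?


Given: L1 = 12 m, L2 = 9 m
For a 2-link planar arm, min reach = |L1 - L2| (second link folded back)
Min reach = |12 - 9|
Min reach = 3 m

3 m


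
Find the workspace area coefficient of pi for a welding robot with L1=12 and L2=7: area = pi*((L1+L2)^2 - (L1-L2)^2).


Given: L1 = 12, L2 = 7
(L1+L2)^2 = (19)^2 = 361
(L1-L2)^2 = (5)^2 = 25
Difference = 361 - 25 = 336
This equals 4*L1*L2 = 4*12*7 = 336
Workspace area = 336*pi

336


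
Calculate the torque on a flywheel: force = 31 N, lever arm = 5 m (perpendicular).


Given: F = 31 N, r = 5 m, angle = 90 deg (perpendicular)
Using tau = F * r * sin(90)
sin(90) = 1
tau = 31 * 5 * 1
tau = 155 Nm

155 Nm


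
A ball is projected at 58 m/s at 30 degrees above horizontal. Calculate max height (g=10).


Given: v0 = 58 m/s, theta = 30 deg, g = 10 m/s^2
sin^2(30) = 1/4
Using H = v0^2 * sin^2(theta) / (2*g)
H = 58^2 * 1/4 / (2*10)
H = 3364 * 1/4 / 20
H = 841 / 20
H = 841/20 m

841/20 m


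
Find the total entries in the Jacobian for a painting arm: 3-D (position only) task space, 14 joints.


Given: task space dimension = 3, joints = 14
Jacobian is a 3 x 14 matrix
Total entries = rows * columns
Total = 3 * 14
Total = 42

42


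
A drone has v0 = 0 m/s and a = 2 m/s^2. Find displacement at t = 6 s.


Given: v0 = 0 m/s, a = 2 m/s^2, t = 6 s
Using s = v0*t + (1/2)*a*t^2
s = 0*6 + (1/2)*2*6^2
s = 0 + (1/2)*72
s = 0 + 36
s = 36

36 m


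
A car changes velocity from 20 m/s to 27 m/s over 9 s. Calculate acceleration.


Given: initial velocity v0 = 20 m/s, final velocity v = 27 m/s, time t = 9 s
Using a = (v - v0) / t
a = (27 - 20) / 9
a = 7 / 9
a = 7/9 m/s^2

7/9 m/s^2


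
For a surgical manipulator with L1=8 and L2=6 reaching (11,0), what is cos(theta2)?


Given: L1 = 8, L2 = 6, target (x, y) = (11, 0)
Using cos(theta2) = (x^2 + y^2 - L1^2 - L2^2) / (2*L1*L2)
x^2 + y^2 = 11^2 + 0 = 121
L1^2 + L2^2 = 64 + 36 = 100
Numerator = 121 - 100 = 21
Denominator = 2*8*6 = 96
cos(theta2) = 21/96 = 7/32

7/32


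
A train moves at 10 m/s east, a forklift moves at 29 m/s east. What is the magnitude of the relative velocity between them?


Given: v_A = 10 m/s east, v_B = 29 m/s east
Both move in the same direction; relative speed = |v_A - v_B|
|10 - 29| = |-19|
= 19 m/s

19 m/s


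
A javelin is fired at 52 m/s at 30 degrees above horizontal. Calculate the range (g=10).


Given: v0 = 52 m/s, theta = 30 deg, g = 10 m/s^2
sin(2*30) = sin(60) = sqrt(3)/2
Using R = v0^2 * sin(2*theta) / g
R = 52^2 * (sqrt(3)/2) / 10
R = 2704 * sqrt(3) / 20
R = 676/5*sqrt(3) m

676/5*sqrt(3) m


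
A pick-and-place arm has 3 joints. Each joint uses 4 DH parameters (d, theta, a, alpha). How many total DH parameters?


Given: 3 joints, 4 DH parameters per joint (d, theta, a, alpha)
Total DH parameters = number_of_joints * 4
Total = 3 * 4
Total = 12

12


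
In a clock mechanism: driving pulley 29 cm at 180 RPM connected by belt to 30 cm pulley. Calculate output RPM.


Given: D1 = 29 cm, w1 = 180 RPM, D2 = 30 cm
Using D1*w1 = D2*w2
w2 = D1*w1 / D2
w2 = 29*180 / 30
w2 = 5220 / 30
w2 = 174 RPM

174 RPM


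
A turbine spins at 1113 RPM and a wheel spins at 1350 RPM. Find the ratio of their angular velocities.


Given: RPM_A = 1113, RPM_B = 1350
omega = 2*pi*RPM/60, so omega_A/omega_B = RPM_A / RPM_B
omega_A/omega_B = 1113 / 1350
omega_A/omega_B = 371/450

371/450


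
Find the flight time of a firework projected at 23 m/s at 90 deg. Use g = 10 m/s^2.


Given: v0 = 23 m/s, theta = 90 deg, g = 10 m/s^2
sin(90) = 1
Using T = 2*v0*sin(theta) / g
T = 2*23*1 / 10
T = 46 / 10
T = 23/5 s

23/5 s


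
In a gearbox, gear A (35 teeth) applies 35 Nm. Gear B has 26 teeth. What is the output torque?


Given: N1 = 35, N2 = 26, T1 = 35 Nm
Using T2/T1 = N2/N1
T2 = T1 * N2 / N1
T2 = 35 * 26 / 35
T2 = 910 / 35
T2 = 26 Nm

26 Nm


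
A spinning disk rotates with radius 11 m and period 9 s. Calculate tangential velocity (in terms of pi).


Given: radius r = 11 m, period T = 9 s
Using v = 2*pi*r / T
v = 2*pi*11 / 9
v = 22*pi / 9
v = 22/9*pi m/s

22/9*pi m/s


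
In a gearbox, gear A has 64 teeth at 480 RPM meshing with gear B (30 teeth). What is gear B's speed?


Given: N1 = 64 teeth, w1 = 480 RPM, N2 = 30 teeth
Using N1*w1 = N2*w2
w2 = N1*w1 / N2
w2 = 64*480 / 30
w2 = 30720 / 30
w2 = 1024 RPM

1024 RPM


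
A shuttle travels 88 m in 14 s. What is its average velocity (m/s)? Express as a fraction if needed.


Given: distance d = 88 m, time t = 14 s
Using v = d / t
v = 88 / 14
v = 44/7 m/s

44/7 m/s


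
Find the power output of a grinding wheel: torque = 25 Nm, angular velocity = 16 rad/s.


Given: tau = 25 Nm, omega = 16 rad/s
Using P = tau * omega
P = 25 * 16
P = 400 W

400 W


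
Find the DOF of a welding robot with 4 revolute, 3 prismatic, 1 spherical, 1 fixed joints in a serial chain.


Given: serial robot with 4 revolute, 3 prismatic, 1 spherical, 1 fixed joints
DOF contribution per joint type: revolute=1, prismatic=1, spherical=3, fixed=0
DOF = 4*1 + 3*1 + 1*3 + 1*0
DOF = 10

10


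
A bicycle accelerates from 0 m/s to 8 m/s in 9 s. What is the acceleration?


Given: initial velocity v0 = 0 m/s, final velocity v = 8 m/s, time t = 9 s
Using a = (v - v0) / t
a = (8 - 0) / 9
a = 8 / 9
a = 8/9 m/s^2

8/9 m/s^2


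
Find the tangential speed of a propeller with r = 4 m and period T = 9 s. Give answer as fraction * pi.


Given: radius r = 4 m, period T = 9 s
Using v = 2*pi*r / T
v = 2*pi*4 / 9
v = 8*pi / 9
v = 8/9*pi m/s

8/9*pi m/s


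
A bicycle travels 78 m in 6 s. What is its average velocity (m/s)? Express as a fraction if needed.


Given: distance d = 78 m, time t = 6 s
Using v = d / t
v = 78 / 6
v = 13 m/s

13 m/s


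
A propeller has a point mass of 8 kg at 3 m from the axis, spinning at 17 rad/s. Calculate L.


Given: m = 8 kg, r = 3 m, omega = 17 rad/s
For a point mass: I = m*r^2
I = 8*3^2 = 8*9 = 72
L = I*omega = 72*17
L = 1224 kg*m^2/s

1224 kg*m^2/s


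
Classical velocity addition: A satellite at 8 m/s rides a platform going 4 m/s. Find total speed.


Given: object velocity = 8 m/s, platform velocity = 4 m/s (same direction)
Using classical velocity addition: v_total = v_object + v_platform
v_total = 8 + 4
v_total = 12 m/s

12 m/s


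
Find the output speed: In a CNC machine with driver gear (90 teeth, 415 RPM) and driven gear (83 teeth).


Given: N1 = 90 teeth, w1 = 415 RPM, N2 = 83 teeth
Using N1*w1 = N2*w2
w2 = N1*w1 / N2
w2 = 90*415 / 83
w2 = 37350 / 83
w2 = 450 RPM

450 RPM


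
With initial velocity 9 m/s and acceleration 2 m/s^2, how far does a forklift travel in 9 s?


Given: v0 = 9 m/s, a = 2 m/s^2, t = 9 s
Using s = v0*t + (1/2)*a*t^2
s = 9*9 + (1/2)*2*9^2
s = 81 + (1/2)*162
s = 81 + 81
s = 162

162 m


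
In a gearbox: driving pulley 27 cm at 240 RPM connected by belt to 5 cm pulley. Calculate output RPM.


Given: D1 = 27 cm, w1 = 240 RPM, D2 = 5 cm
Using D1*w1 = D2*w2
w2 = D1*w1 / D2
w2 = 27*240 / 5
w2 = 6480 / 5
w2 = 1296 RPM

1296 RPM


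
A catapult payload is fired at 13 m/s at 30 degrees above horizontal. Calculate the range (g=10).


Given: v0 = 13 m/s, theta = 30 deg, g = 10 m/s^2
sin(2*30) = sin(60) = sqrt(3)/2
Using R = v0^2 * sin(2*theta) / g
R = 13^2 * (sqrt(3)/2) / 10
R = 169 * sqrt(3) / 20
R = 169/20*sqrt(3) m

169/20*sqrt(3) m


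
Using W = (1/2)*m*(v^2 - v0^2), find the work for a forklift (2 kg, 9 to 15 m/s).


Given: m = 2 kg, v0 = 9 m/s, v = 15 m/s
Using W = (1/2)*m*(v^2 - v0^2)
v^2 = 15^2 = 225
v0^2 = 9^2 = 81
v^2 - v0^2 = 225 - 81 = 144
W = (1/2)*2*144 = 144 J

144 J


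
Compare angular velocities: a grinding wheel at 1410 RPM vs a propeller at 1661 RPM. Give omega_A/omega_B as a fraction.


Given: RPM_A = 1410, RPM_B = 1661
omega = 2*pi*RPM/60, so omega_A/omega_B = RPM_A / RPM_B
omega_A/omega_B = 1410 / 1661
omega_A/omega_B = 1410/1661

1410/1661


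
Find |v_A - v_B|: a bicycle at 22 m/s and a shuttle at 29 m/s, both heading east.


Given: v_A = 22 m/s east, v_B = 29 m/s east
Both move in the same direction; relative speed = |v_A - v_B|
|22 - 29| = |-7|
= 7 m/s

7 m/s


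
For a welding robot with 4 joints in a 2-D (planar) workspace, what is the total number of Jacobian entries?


Given: task space dimension = 2, joints = 4
Jacobian is a 2 x 4 matrix
Total entries = rows * columns
Total = 2 * 4
Total = 8

8


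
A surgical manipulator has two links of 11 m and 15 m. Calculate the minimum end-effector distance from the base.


Given: L1 = 11 m, L2 = 15 m
For a 2-link planar arm, min reach = |L1 - L2| (second link folded back)
Min reach = |11 - 15|
Min reach = 4 m

4 m


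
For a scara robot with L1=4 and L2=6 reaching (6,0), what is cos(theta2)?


Given: L1 = 4, L2 = 6, target (x, y) = (6, 0)
Using cos(theta2) = (x^2 + y^2 - L1^2 - L2^2) / (2*L1*L2)
x^2 + y^2 = 6^2 + 0 = 36
L1^2 + L2^2 = 16 + 36 = 52
Numerator = 36 - 52 = -16
Denominator = 2*4*6 = 48
cos(theta2) = -16/48 = -1/3

-1/3


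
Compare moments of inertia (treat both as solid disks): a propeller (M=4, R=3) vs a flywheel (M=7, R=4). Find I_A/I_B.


Given: M1=4 kg, R1=3 m, M2=7 kg, R2=4 m
For a disk: I = (1/2)*M*R^2, so I_A/I_B = (M1*R1^2)/(M2*R2^2)
M1*R1^2 = 4*9 = 36
M2*R2^2 = 7*16 = 112
I_A/I_B = 36/112 = 9/28

9/28


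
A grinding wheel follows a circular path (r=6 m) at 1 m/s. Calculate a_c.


Given: v = 1 m/s, r = 6 m
Using a_c = v^2 / r
a_c = 1^2 / 6
a_c = 1 / 6
a_c = 1/6 m/s^2

1/6 m/s^2


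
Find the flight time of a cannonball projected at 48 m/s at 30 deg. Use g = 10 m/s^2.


Given: v0 = 48 m/s, theta = 30 deg, g = 10 m/s^2
sin(30) = 1/2
Using T = 2*v0*sin(theta) / g
T = 2*48*1/2 / 10
T = 48 / 10
T = 24/5 s

24/5 s


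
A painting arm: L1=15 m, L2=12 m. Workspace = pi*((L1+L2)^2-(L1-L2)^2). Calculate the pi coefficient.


Given: L1 = 15, L2 = 12
(L1+L2)^2 = (27)^2 = 729
(L1-L2)^2 = (3)^2 = 9
Difference = 729 - 9 = 720
This equals 4*L1*L2 = 4*15*12 = 720
Workspace area = 720*pi

720


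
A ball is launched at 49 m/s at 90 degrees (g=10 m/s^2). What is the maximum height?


Given: v0 = 49 m/s, theta = 90 deg, g = 10 m/s^2
sin^2(90) = 1
Using H = v0^2 * sin^2(theta) / (2*g)
H = 49^2 * 1 / (2*10)
H = 2401 * 1 / 20
H = 2401 / 20
H = 2401/20 m

2401/20 m


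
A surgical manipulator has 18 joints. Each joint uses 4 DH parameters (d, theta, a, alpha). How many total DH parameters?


Given: 18 joints, 4 DH parameters per joint (d, theta, a, alpha)
Total DH parameters = number_of_joints * 4
Total = 18 * 4
Total = 72

72


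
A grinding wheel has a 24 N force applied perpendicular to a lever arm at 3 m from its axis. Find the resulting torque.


Given: F = 24 N, r = 3 m, angle = 90 deg (perpendicular)
Using tau = F * r * sin(90)
sin(90) = 1
tau = 24 * 3 * 1
tau = 72 Nm

72 Nm


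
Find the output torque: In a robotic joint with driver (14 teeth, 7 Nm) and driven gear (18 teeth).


Given: N1 = 14, N2 = 18, T1 = 7 Nm
Using T2/T1 = N2/N1
T2 = T1 * N2 / N1
T2 = 7 * 18 / 14
T2 = 126 / 14
T2 = 9 Nm

9 Nm


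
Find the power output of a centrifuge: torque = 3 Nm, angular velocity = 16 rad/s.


Given: tau = 3 Nm, omega = 16 rad/s
Using P = tau * omega
P = 3 * 16
P = 48 W

48 W


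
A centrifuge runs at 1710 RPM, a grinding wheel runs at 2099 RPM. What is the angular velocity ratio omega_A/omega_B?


Given: RPM_A = 1710, RPM_B = 2099
omega = 2*pi*RPM/60, so omega_A/omega_B = RPM_A / RPM_B
omega_A/omega_B = 1710 / 2099
omega_A/omega_B = 1710/2099

1710/2099


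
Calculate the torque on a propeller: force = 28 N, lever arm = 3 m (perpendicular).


Given: F = 28 N, r = 3 m, angle = 90 deg (perpendicular)
Using tau = F * r * sin(90)
sin(90) = 1
tau = 28 * 3 * 1
tau = 84 Nm

84 Nm


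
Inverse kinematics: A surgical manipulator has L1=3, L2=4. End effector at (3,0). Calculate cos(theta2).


Given: L1 = 3, L2 = 4, target (x, y) = (3, 0)
Using cos(theta2) = (x^2 + y^2 - L1^2 - L2^2) / (2*L1*L2)
x^2 + y^2 = 3^2 + 0 = 9
L1^2 + L2^2 = 9 + 16 = 25
Numerator = 9 - 25 = -16
Denominator = 2*3*4 = 24
cos(theta2) = -16/24 = -2/3

-2/3


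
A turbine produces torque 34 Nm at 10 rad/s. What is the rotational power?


Given: tau = 34 Nm, omega = 10 rad/s
Using P = tau * omega
P = 34 * 10
P = 340 W

340 W


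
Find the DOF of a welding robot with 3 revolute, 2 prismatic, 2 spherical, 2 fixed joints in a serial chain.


Given: serial robot with 3 revolute, 2 prismatic, 2 spherical, 2 fixed joints
DOF contribution per joint type: revolute=1, prismatic=1, spherical=3, fixed=0
DOF = 3*1 + 2*1 + 2*3 + 2*0
DOF = 11

11


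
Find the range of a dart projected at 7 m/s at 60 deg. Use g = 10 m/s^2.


Given: v0 = 7 m/s, theta = 60 deg, g = 10 m/s^2
sin(2*60) = sin(120) = sqrt(3)/2
Using R = v0^2 * sin(2*theta) / g
R = 7^2 * (sqrt(3)/2) / 10
R = 49 * sqrt(3) / 20
R = 49/20*sqrt(3) m

49/20*sqrt(3) m


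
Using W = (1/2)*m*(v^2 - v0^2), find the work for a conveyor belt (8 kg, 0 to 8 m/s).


Given: m = 8 kg, v0 = 0 m/s, v = 8 m/s
Using W = (1/2)*m*(v^2 - v0^2)
v^2 = 8^2 = 64
v0^2 = 0^2 = 0
v^2 - v0^2 = 64 - 0 = 64
W = (1/2)*8*64 = 256 J

256 J


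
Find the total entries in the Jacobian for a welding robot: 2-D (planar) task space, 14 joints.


Given: task space dimension = 2, joints = 14
Jacobian is a 2 x 14 matrix
Total entries = rows * columns
Total = 2 * 14
Total = 28

28


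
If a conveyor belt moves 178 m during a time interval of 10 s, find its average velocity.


Given: distance d = 178 m, time t = 10 s
Using v = d / t
v = 178 / 10
v = 89/5 m/s

89/5 m/s


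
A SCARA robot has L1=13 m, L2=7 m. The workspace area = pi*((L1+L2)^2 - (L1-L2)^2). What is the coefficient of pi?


Given: L1 = 13, L2 = 7
(L1+L2)^2 = (20)^2 = 400
(L1-L2)^2 = (6)^2 = 36
Difference = 400 - 36 = 364
This equals 4*L1*L2 = 4*13*7 = 364
Workspace area = 364*pi

364


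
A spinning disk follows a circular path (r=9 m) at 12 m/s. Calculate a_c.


Given: v = 12 m/s, r = 9 m
Using a_c = v^2 / r
a_c = 12^2 / 9
a_c = 144 / 9
a_c = 16 m/s^2

16 m/s^2


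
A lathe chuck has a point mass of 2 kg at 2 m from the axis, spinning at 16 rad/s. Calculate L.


Given: m = 2 kg, r = 2 m, omega = 16 rad/s
For a point mass: I = m*r^2
I = 2*2^2 = 2*4 = 8
L = I*omega = 8*16
L = 128 kg*m^2/s

128 kg*m^2/s


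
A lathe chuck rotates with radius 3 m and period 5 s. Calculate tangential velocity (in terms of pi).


Given: radius r = 3 m, period T = 5 s
Using v = 2*pi*r / T
v = 2*pi*3 / 5
v = 6*pi / 5
v = 6/5*pi m/s

6/5*pi m/s


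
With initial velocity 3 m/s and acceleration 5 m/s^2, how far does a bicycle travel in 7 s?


Given: v0 = 3 m/s, a = 5 m/s^2, t = 7 s
Using s = v0*t + (1/2)*a*t^2
s = 3*7 + (1/2)*5*7^2
s = 21 + (1/2)*245
s = 21 + 245/2
s = 287/2

287/2 m


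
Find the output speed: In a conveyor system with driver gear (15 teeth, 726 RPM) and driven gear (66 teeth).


Given: N1 = 15 teeth, w1 = 726 RPM, N2 = 66 teeth
Using N1*w1 = N2*w2
w2 = N1*w1 / N2
w2 = 15*726 / 66
w2 = 10890 / 66
w2 = 165 RPM

165 RPM


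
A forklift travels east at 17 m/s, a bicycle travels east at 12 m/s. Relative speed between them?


Given: v_A = 17 m/s east, v_B = 12 m/s east
Both move in the same direction; relative speed = |v_A - v_B|
|17 - 12| = |5|
= 5 m/s

5 m/s


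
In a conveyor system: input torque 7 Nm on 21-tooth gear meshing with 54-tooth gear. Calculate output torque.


Given: N1 = 21, N2 = 54, T1 = 7 Nm
Using T2/T1 = N2/N1
T2 = T1 * N2 / N1
T2 = 7 * 54 / 21
T2 = 378 / 21
T2 = 18 Nm

18 Nm


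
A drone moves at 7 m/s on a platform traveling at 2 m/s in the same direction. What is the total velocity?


Given: object velocity = 7 m/s, platform velocity = 2 m/s (same direction)
Using classical velocity addition: v_total = v_object + v_platform
v_total = 7 + 2
v_total = 9 m/s

9 m/s


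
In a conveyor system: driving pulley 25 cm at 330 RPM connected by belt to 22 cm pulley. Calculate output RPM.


Given: D1 = 25 cm, w1 = 330 RPM, D2 = 22 cm
Using D1*w1 = D2*w2
w2 = D1*w1 / D2
w2 = 25*330 / 22
w2 = 8250 / 22
w2 = 375 RPM

375 RPM


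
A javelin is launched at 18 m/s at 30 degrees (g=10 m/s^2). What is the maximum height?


Given: v0 = 18 m/s, theta = 30 deg, g = 10 m/s^2
sin^2(30) = 1/4
Using H = v0^2 * sin^2(theta) / (2*g)
H = 18^2 * 1/4 / (2*10)
H = 324 * 1/4 / 20
H = 81 / 20
H = 81/20 m

81/20 m


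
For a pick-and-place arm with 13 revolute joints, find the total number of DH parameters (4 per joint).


Given: 13 joints, 4 DH parameters per joint (d, theta, a, alpha)
Total DH parameters = number_of_joints * 4
Total = 13 * 4
Total = 52

52


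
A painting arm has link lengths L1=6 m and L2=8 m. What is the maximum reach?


Given: L1 = 6 m, L2 = 8 m
For a 2-link planar arm, max reach = L1 + L2 (fully extended)
Max reach = 6 + 8
Max reach = 14 m

14 m


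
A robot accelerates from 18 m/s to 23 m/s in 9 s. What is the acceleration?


Given: initial velocity v0 = 18 m/s, final velocity v = 23 m/s, time t = 9 s
Using a = (v - v0) / t
a = (23 - 18) / 9
a = 5 / 9
a = 5/9 m/s^2

5/9 m/s^2


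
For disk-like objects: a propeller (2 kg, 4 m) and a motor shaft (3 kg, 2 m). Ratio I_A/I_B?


Given: M1=2 kg, R1=4 m, M2=3 kg, R2=2 m
For a disk: I = (1/2)*M*R^2, so I_A/I_B = (M1*R1^2)/(M2*R2^2)
M1*R1^2 = 2*16 = 32
M2*R2^2 = 3*4 = 12
I_A/I_B = 32/12 = 8/3

8/3


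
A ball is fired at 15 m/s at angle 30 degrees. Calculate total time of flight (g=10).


Given: v0 = 15 m/s, theta = 30 deg, g = 10 m/s^2
sin(30) = 1/2
Using T = 2*v0*sin(theta) / g
T = 2*15*1/2 / 10
T = 15 / 10
T = 3/2 s

3/2 s


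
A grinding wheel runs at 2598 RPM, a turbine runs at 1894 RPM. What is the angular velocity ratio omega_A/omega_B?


Given: RPM_A = 2598, RPM_B = 1894
omega = 2*pi*RPM/60, so omega_A/omega_B = RPM_A / RPM_B
omega_A/omega_B = 2598 / 1894
omega_A/omega_B = 1299/947

1299/947


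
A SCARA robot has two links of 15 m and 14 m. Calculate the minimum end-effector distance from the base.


Given: L1 = 15 m, L2 = 14 m
For a 2-link planar arm, min reach = |L1 - L2| (second link folded back)
Min reach = |15 - 14|
Min reach = 1 m

1 m


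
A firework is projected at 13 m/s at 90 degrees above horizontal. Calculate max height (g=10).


Given: v0 = 13 m/s, theta = 90 deg, g = 10 m/s^2
sin^2(90) = 1
Using H = v0^2 * sin^2(theta) / (2*g)
H = 13^2 * 1 / (2*10)
H = 169 * 1 / 20
H = 169 / 20
H = 169/20 m

169/20 m


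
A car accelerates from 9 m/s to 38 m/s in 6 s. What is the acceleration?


Given: initial velocity v0 = 9 m/s, final velocity v = 38 m/s, time t = 6 s
Using a = (v - v0) / t
a = (38 - 9) / 6
a = 29 / 6
a = 29/6 m/s^2

29/6 m/s^2


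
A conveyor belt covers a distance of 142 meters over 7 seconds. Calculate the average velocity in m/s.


Given: distance d = 142 m, time t = 7 s
Using v = d / t
v = 142 / 7
v = 142/7 m/s

142/7 m/s


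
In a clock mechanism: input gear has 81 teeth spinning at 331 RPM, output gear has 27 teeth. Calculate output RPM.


Given: N1 = 81 teeth, w1 = 331 RPM, N2 = 27 teeth
Using N1*w1 = N2*w2
w2 = N1*w1 / N2
w2 = 81*331 / 27
w2 = 26811 / 27
w2 = 993 RPM

993 RPM


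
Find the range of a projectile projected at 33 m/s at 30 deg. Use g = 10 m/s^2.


Given: v0 = 33 m/s, theta = 30 deg, g = 10 m/s^2
sin(2*30) = sin(60) = sqrt(3)/2
Using R = v0^2 * sin(2*theta) / g
R = 33^2 * (sqrt(3)/2) / 10
R = 1089 * sqrt(3) / 20
R = 1089/20*sqrt(3) m

1089/20*sqrt(3) m


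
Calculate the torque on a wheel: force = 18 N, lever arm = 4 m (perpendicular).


Given: F = 18 N, r = 4 m, angle = 90 deg (perpendicular)
Using tau = F * r * sin(90)
sin(90) = 1
tau = 18 * 4 * 1
tau = 72 Nm

72 Nm


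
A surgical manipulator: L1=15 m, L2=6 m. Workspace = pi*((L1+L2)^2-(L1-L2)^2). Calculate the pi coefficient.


Given: L1 = 15, L2 = 6
(L1+L2)^2 = (21)^2 = 441
(L1-L2)^2 = (9)^2 = 81
Difference = 441 - 81 = 360
This equals 4*L1*L2 = 4*15*6 = 360
Workspace area = 360*pi

360


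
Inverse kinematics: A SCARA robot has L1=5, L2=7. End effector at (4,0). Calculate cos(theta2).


Given: L1 = 5, L2 = 7, target (x, y) = (4, 0)
Using cos(theta2) = (x^2 + y^2 - L1^2 - L2^2) / (2*L1*L2)
x^2 + y^2 = 4^2 + 0 = 16
L1^2 + L2^2 = 25 + 49 = 74
Numerator = 16 - 74 = -58
Denominator = 2*5*7 = 70
cos(theta2) = -58/70 = -29/35

-29/35


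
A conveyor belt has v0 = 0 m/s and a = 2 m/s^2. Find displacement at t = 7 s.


Given: v0 = 0 m/s, a = 2 m/s^2, t = 7 s
Using s = v0*t + (1/2)*a*t^2
s = 0*7 + (1/2)*2*7^2
s = 0 + (1/2)*98
s = 0 + 49
s = 49

49 m


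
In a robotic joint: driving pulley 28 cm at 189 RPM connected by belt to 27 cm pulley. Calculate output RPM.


Given: D1 = 28 cm, w1 = 189 RPM, D2 = 27 cm
Using D1*w1 = D2*w2
w2 = D1*w1 / D2
w2 = 28*189 / 27
w2 = 5292 / 27
w2 = 196 RPM

196 RPM


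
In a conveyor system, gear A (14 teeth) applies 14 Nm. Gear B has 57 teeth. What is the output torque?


Given: N1 = 14, N2 = 57, T1 = 14 Nm
Using T2/T1 = N2/N1
T2 = T1 * N2 / N1
T2 = 14 * 57 / 14
T2 = 798 / 14
T2 = 57 Nm

57 Nm


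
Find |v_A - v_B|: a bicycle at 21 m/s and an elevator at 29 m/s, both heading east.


Given: v_A = 21 m/s east, v_B = 29 m/s east
Both move in the same direction; relative speed = |v_A - v_B|
|21 - 29| = |-8|
= 8 m/s

8 m/s


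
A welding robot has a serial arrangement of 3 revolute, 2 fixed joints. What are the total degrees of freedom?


Given: serial robot with 3 revolute, 2 fixed joints
DOF contribution per joint type: revolute=1, prismatic=1, spherical=3, fixed=0
DOF = 3*1 + 2*0
DOF = 3

3


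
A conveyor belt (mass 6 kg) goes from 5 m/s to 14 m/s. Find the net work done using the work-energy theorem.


Given: m = 6 kg, v0 = 5 m/s, v = 14 m/s
Using W = (1/2)*m*(v^2 - v0^2)
v^2 = 14^2 = 196
v0^2 = 5^2 = 25
v^2 - v0^2 = 196 - 25 = 171
W = (1/2)*6*171 = 513 J

513 J


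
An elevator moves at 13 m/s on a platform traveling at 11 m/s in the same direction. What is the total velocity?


Given: object velocity = 13 m/s, platform velocity = 11 m/s (same direction)
Using classical velocity addition: v_total = v_object + v_platform
v_total = 13 + 11
v_total = 24 m/s

24 m/s


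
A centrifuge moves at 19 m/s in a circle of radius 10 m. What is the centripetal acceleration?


Given: v = 19 m/s, r = 10 m
Using a_c = v^2 / r
a_c = 19^2 / 10
a_c = 361 / 10
a_c = 361/10 m/s^2

361/10 m/s^2


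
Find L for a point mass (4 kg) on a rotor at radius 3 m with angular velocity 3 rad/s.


Given: m = 4 kg, r = 3 m, omega = 3 rad/s
For a point mass: I = m*r^2
I = 4*3^2 = 4*9 = 36
L = I*omega = 36*3
L = 108 kg*m^2/s

108 kg*m^2/s


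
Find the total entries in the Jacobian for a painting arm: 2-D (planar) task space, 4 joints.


Given: task space dimension = 2, joints = 4
Jacobian is a 2 x 4 matrix
Total entries = rows * columns
Total = 2 * 4
Total = 8

8


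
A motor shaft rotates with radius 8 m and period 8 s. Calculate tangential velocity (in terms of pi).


Given: radius r = 8 m, period T = 8 s
Using v = 2*pi*r / T
v = 2*pi*8 / 8
v = 16*pi / 8
v = 2*pi m/s

2*pi m/s


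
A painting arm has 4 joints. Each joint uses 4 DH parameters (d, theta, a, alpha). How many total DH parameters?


Given: 4 joints, 4 DH parameters per joint (d, theta, a, alpha)
Total DH parameters = number_of_joints * 4
Total = 4 * 4
Total = 16

16


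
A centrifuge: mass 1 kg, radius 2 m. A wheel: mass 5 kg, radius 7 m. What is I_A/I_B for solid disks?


Given: M1=1 kg, R1=2 m, M2=5 kg, R2=7 m
For a disk: I = (1/2)*M*R^2, so I_A/I_B = (M1*R1^2)/(M2*R2^2)
M1*R1^2 = 1*4 = 4
M2*R2^2 = 5*49 = 245
I_A/I_B = 4/245 = 4/245

4/245


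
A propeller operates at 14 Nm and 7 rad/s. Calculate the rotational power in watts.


Given: tau = 14 Nm, omega = 7 rad/s
Using P = tau * omega
P = 14 * 7
P = 98 W

98 W


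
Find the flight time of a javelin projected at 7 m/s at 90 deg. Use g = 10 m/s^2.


Given: v0 = 7 m/s, theta = 90 deg, g = 10 m/s^2
sin(90) = 1
Using T = 2*v0*sin(theta) / g
T = 2*7*1 / 10
T = 14 / 10
T = 7/5 s

7/5 s


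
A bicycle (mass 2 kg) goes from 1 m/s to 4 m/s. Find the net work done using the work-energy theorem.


Given: m = 2 kg, v0 = 1 m/s, v = 4 m/s
Using W = (1/2)*m*(v^2 - v0^2)
v^2 = 4^2 = 16
v0^2 = 1^2 = 1
v^2 - v0^2 = 16 - 1 = 15
W = (1/2)*2*15 = 15 J

15 J


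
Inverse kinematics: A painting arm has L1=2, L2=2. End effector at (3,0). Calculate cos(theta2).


Given: L1 = 2, L2 = 2, target (x, y) = (3, 0)
Using cos(theta2) = (x^2 + y^2 - L1^2 - L2^2) / (2*L1*L2)
x^2 + y^2 = 3^2 + 0 = 9
L1^2 + L2^2 = 4 + 4 = 8
Numerator = 9 - 8 = 1
Denominator = 2*2*2 = 8
cos(theta2) = 1/8 = 1/8

1/8


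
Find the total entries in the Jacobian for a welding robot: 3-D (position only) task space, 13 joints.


Given: task space dimension = 3, joints = 13
Jacobian is a 3 x 13 matrix
Total entries = rows * columns
Total = 3 * 13
Total = 39

39


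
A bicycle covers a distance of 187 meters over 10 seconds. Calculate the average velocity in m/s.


Given: distance d = 187 m, time t = 10 s
Using v = d / t
v = 187 / 10
v = 187/10 m/s

187/10 m/s


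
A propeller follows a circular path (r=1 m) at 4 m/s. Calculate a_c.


Given: v = 4 m/s, r = 1 m
Using a_c = v^2 / r
a_c = 4^2 / 1
a_c = 16 / 1
a_c = 16 m/s^2

16 m/s^2


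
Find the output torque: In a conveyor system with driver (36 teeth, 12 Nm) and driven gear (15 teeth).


Given: N1 = 36, N2 = 15, T1 = 12 Nm
Using T2/T1 = N2/N1
T2 = T1 * N2 / N1
T2 = 12 * 15 / 36
T2 = 180 / 36
T2 = 5 Nm

5 Nm


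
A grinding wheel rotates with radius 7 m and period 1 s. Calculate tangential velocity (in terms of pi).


Given: radius r = 7 m, period T = 1 s
Using v = 2*pi*r / T
v = 2*pi*7 / 1
v = 14*pi / 1
v = 14*pi m/s

14*pi m/s


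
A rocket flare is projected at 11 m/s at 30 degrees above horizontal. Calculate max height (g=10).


Given: v0 = 11 m/s, theta = 30 deg, g = 10 m/s^2
sin^2(30) = 1/4
Using H = v0^2 * sin^2(theta) / (2*g)
H = 11^2 * 1/4 / (2*10)
H = 121 * 1/4 / 20
H = 121/4 / 20
H = 121/80 m

121/80 m


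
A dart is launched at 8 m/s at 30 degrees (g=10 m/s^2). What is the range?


Given: v0 = 8 m/s, theta = 30 deg, g = 10 m/s^2
sin(2*30) = sin(60) = sqrt(3)/2
Using R = v0^2 * sin(2*theta) / g
R = 8^2 * (sqrt(3)/2) / 10
R = 64 * sqrt(3) / 20
R = 16/5*sqrt(3) m

16/5*sqrt(3) m


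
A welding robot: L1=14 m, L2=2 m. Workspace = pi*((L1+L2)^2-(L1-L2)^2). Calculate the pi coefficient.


Given: L1 = 14, L2 = 2
(L1+L2)^2 = (16)^2 = 256
(L1-L2)^2 = (12)^2 = 144
Difference = 256 - 144 = 112
This equals 4*L1*L2 = 4*14*2 = 112
Workspace area = 112*pi

112


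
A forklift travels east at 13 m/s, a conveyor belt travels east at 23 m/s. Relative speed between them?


Given: v_A = 13 m/s east, v_B = 23 m/s east
Both move in the same direction; relative speed = |v_A - v_B|
|13 - 23| = |-10|
= 10 m/s

10 m/s


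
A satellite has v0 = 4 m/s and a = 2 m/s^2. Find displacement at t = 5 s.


Given: v0 = 4 m/s, a = 2 m/s^2, t = 5 s
Using s = v0*t + (1/2)*a*t^2
s = 4*5 + (1/2)*2*5^2
s = 20 + (1/2)*50
s = 20 + 25
s = 45

45 m


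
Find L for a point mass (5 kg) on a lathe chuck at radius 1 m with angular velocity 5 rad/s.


Given: m = 5 kg, r = 1 m, omega = 5 rad/s
For a point mass: I = m*r^2
I = 5*1^2 = 5*1 = 5
L = I*omega = 5*5
L = 25 kg*m^2/s

25 kg*m^2/s


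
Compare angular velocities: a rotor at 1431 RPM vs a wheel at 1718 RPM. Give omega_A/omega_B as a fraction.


Given: RPM_A = 1431, RPM_B = 1718
omega = 2*pi*RPM/60, so omega_A/omega_B = RPM_A / RPM_B
omega_A/omega_B = 1431 / 1718
omega_A/omega_B = 1431/1718

1431/1718


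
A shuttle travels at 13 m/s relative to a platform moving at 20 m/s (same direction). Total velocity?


Given: object velocity = 13 m/s, platform velocity = 20 m/s (same direction)
Using classical velocity addition: v_total = v_object + v_platform
v_total = 13 + 20
v_total = 33 m/s

33 m/s


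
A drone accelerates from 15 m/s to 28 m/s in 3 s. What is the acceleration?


Given: initial velocity v0 = 15 m/s, final velocity v = 28 m/s, time t = 3 s
Using a = (v - v0) / t
a = (28 - 15) / 3
a = 13 / 3
a = 13/3 m/s^2

13/3 m/s^2


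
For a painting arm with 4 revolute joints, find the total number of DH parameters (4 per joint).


Given: 4 joints, 4 DH parameters per joint (d, theta, a, alpha)
Total DH parameters = number_of_joints * 4
Total = 4 * 4
Total = 16

16


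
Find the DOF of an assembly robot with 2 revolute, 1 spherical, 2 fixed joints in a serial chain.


Given: serial robot with 2 revolute, 1 spherical, 2 fixed joints
DOF contribution per joint type: revolute=1, prismatic=1, spherical=3, fixed=0
DOF = 2*1 + 1*3 + 2*0
DOF = 5

5


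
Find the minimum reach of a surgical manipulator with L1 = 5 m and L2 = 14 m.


Given: L1 = 5 m, L2 = 14 m
For a 2-link planar arm, min reach = |L1 - L2| (second link folded back)
Min reach = |5 - 14|
Min reach = 9 m

9 m


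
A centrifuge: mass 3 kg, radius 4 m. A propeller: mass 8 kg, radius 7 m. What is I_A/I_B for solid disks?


Given: M1=3 kg, R1=4 m, M2=8 kg, R2=7 m
For a disk: I = (1/2)*M*R^2, so I_A/I_B = (M1*R1^2)/(M2*R2^2)
M1*R1^2 = 3*16 = 48
M2*R2^2 = 8*49 = 392
I_A/I_B = 48/392 = 6/49

6/49


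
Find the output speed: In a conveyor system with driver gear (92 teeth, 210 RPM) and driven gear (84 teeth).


Given: N1 = 92 teeth, w1 = 210 RPM, N2 = 84 teeth
Using N1*w1 = N2*w2
w2 = N1*w1 / N2
w2 = 92*210 / 84
w2 = 19320 / 84
w2 = 230 RPM

230 RPM


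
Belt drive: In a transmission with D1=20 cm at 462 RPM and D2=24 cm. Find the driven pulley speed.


Given: D1 = 20 cm, w1 = 462 RPM, D2 = 24 cm
Using D1*w1 = D2*w2
w2 = D1*w1 / D2
w2 = 20*462 / 24
w2 = 9240 / 24
w2 = 385 RPM

385 RPM


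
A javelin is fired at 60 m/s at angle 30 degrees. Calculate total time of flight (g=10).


Given: v0 = 60 m/s, theta = 30 deg, g = 10 m/s^2
sin(30) = 1/2
Using T = 2*v0*sin(theta) / g
T = 2*60*1/2 / 10
T = 60 / 10
T = 6 s

6 s


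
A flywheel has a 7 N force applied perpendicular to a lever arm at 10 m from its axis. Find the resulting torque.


Given: F = 7 N, r = 10 m, angle = 90 deg (perpendicular)
Using tau = F * r * sin(90)
sin(90) = 1
tau = 7 * 10 * 1
tau = 70 Nm

70 Nm


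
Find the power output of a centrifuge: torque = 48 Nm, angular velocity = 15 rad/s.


Given: tau = 48 Nm, omega = 15 rad/s
Using P = tau * omega
P = 48 * 15
P = 720 W

720 W


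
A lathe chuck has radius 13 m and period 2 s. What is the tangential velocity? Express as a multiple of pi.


Given: radius r = 13 m, period T = 2 s
Using v = 2*pi*r / T
v = 2*pi*13 / 2
v = 26*pi / 2
v = 13*pi m/s

13*pi m/s


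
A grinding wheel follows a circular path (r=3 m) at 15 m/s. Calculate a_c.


Given: v = 15 m/s, r = 3 m
Using a_c = v^2 / r
a_c = 15^2 / 3
a_c = 225 / 3
a_c = 75 m/s^2

75 m/s^2


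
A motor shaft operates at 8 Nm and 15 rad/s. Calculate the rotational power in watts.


Given: tau = 8 Nm, omega = 15 rad/s
Using P = tau * omega
P = 8 * 15
P = 120 W

120 W


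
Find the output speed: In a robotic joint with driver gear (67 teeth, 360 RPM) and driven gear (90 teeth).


Given: N1 = 67 teeth, w1 = 360 RPM, N2 = 90 teeth
Using N1*w1 = N2*w2
w2 = N1*w1 / N2
w2 = 67*360 / 90
w2 = 24120 / 90
w2 = 268 RPM

268 RPM


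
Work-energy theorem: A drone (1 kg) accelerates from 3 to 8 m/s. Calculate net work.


Given: m = 1 kg, v0 = 3 m/s, v = 8 m/s
Using W = (1/2)*m*(v^2 - v0^2)
v^2 = 8^2 = 64
v0^2 = 3^2 = 9
v^2 - v0^2 = 64 - 9 = 55
W = (1/2)*1*55 = 55/2 J

55/2 J


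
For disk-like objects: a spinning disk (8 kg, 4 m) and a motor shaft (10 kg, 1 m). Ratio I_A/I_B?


Given: M1=8 kg, R1=4 m, M2=10 kg, R2=1 m
For a disk: I = (1/2)*M*R^2, so I_A/I_B = (M1*R1^2)/(M2*R2^2)
M1*R1^2 = 8*16 = 128
M2*R2^2 = 10*1 = 10
I_A/I_B = 128/10 = 64/5

64/5
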